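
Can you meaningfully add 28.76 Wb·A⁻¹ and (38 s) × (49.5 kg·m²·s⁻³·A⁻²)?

Reduce each to base SI dimensions:
  28.76 Wb·A⁻¹:  Wb·A⁻¹ = V·s·A⁻¹ = kg·m²·s⁻²·A⁻²
  (38 s) × (49.5 kg·m²·s⁻³·A⁻²):  [s] · [kg·m²·s⁻³·A⁻²] = kg·m²·s⁻²·A⁻²
Both are kg·m²·s⁻²·A⁻², so they have the same dimensions and can be added.

Yes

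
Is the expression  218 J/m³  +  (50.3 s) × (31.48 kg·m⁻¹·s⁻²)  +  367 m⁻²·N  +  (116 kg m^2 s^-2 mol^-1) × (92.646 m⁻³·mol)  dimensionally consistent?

Reduce each to base SI dimensions:
  218 J/m³:  J·m⁻³ = N·m·m⁻³ = kg·m⁻¹·s⁻²
  (50.3 s) × (31.48 kg·m⁻¹·s⁻²):  [s] · [kg·m⁻¹·s⁻²] = kg·m⁻¹·s⁻¹
  367 m⁻²·N:  N·m⁻² = kg·m·s⁻²·m⁻² = kg·m⁻¹·s⁻²
  (116 kg m^2 s^-2 mol^-1) × (92.646 m⁻³·mol):  [kg·m²·s⁻²·mol⁻¹] · [m⁻³·mol] = kg·m⁻¹·s⁻²
The terms do not share a single dimension (kg·m⁻¹·s⁻² vs kg·m⁻¹·s⁻¹).

No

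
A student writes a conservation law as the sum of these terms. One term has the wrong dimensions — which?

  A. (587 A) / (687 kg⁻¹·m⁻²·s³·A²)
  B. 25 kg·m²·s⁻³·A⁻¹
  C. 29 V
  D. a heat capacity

D.

Work out the base dimensions of each:
  A. [A] / [kg⁻¹·m⁻²·s³·A²] = kg·m²·s⁻³·A⁻¹
  B. kg·m²·s⁻³·A⁻¹
  C. V = J·C⁻¹ = kg·m²·s⁻³·A⁻¹
  D. [heat capacity] = kg·m²·s⁻²·K⁻¹
All reduce to kg·m²·s⁻³·A⁻¹ except D., which is kg·m²·s⁻²·K⁻¹.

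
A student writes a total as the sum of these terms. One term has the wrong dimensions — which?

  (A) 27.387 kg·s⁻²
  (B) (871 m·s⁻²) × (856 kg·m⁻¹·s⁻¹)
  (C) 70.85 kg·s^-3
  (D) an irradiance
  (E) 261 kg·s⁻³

In SI base units:
  (A) kg·s⁻²
  (B) [m·s⁻²] · [kg·m⁻¹·s⁻¹] = kg·s⁻³
  (C) kg·s⁻³
  (D) [irradiance] = kg·s⁻³
  (E) kg·s⁻³
All reduce to kg·s⁻³ except (A), which is kg·s⁻².

(A)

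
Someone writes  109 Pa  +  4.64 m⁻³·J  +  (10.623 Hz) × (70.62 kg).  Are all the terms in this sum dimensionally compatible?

No

Expand each in SI base units:
  109 Pa:  Pa = N·m⁻² = kg·m⁻¹·s⁻²
  4.64 m⁻³·J:  J·m⁻³ = N·m·m⁻³ = kg·m⁻¹·s⁻²
  (10.623 Hz) × (70.62 kg):  [s⁻¹] · [kg] = kg·s⁻¹
The terms do not share a single dimension (kg·m⁻¹·s⁻² vs kg·s⁻¹).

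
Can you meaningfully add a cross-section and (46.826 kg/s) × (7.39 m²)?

No

Dimensions:
  a cross-section:  [cross-section] = m²
  (46.826 kg/s) × (7.39 m²):  [kg·s⁻¹] · [m²] = kg·m²·s⁻¹
m² ≠ kg·m²·s⁻¹, so they cannot be added.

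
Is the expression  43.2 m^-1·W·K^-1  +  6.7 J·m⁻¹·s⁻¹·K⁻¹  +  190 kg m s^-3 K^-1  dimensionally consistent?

Expand each in SI base units:
  43.2 m^-1·W·K^-1:  W·m⁻¹·K⁻¹ = J·s⁻¹·m⁻¹·K⁻¹ = kg·m·s⁻³·K⁻¹
  6.7 J·m⁻¹·s⁻¹·K⁻¹:  J·s⁻¹·m⁻¹·K⁻¹ = N·m·s⁻¹·m⁻¹·K⁻¹ = kg·m·s⁻³·K⁻¹
  190 kg m s^-3 K^-1:  kg·m·s⁻³·K⁻¹
Every term reduces to kg·m·s⁻³·K⁻¹.

Yes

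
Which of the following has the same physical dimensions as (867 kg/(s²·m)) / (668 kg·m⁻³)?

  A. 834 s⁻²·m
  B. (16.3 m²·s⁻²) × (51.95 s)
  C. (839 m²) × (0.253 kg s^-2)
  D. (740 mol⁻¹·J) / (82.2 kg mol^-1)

D.

Reference: [kg·m⁻¹·s⁻²] / [kg·m⁻³] = m²·s⁻².
Each option:
  A. m·s⁻²
  B. [m²·s⁻²] · [s] = m²·s⁻¹
  C. [m²] · [kg·s⁻²] = kg·m²·s⁻²
  D. [kg·m²·s⁻²·mol⁻¹] / [kg·mol⁻¹] = m²·s⁻²  ← same
Only D. matches m²·s⁻².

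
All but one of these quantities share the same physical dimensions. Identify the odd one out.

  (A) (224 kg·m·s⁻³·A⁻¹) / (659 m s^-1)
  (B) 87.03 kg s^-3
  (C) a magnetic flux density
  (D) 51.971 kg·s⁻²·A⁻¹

Reduce each to base SI dimensions:
  (A) [kg·m·s⁻³·A⁻¹] / [m·s⁻¹] = kg·s⁻²·A⁻¹
  (B) kg·s⁻³
  (C) [magnetic flux density] = kg·s⁻²·A⁻¹
  (D) kg·s⁻²·A⁻¹
All reduce to kg·s⁻²·A⁻¹ except (B), which is kg·s⁻³.

(B)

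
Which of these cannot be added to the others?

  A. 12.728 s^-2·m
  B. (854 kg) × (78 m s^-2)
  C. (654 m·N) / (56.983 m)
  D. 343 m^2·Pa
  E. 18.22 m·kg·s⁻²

Expand each in SI base units:
  A. m·s⁻²
  B. [kg] · [m·s⁻²] = kg·m·s⁻²
  C. [kg·m²·s⁻²] / [m] = kg·m·s⁻²
  D. Pa·m² = N·m⁻²·m² = kg·m·s⁻²
  E. kg·m·s⁻²
All reduce to kg·m·s⁻² except A., which is m·s⁻².

A.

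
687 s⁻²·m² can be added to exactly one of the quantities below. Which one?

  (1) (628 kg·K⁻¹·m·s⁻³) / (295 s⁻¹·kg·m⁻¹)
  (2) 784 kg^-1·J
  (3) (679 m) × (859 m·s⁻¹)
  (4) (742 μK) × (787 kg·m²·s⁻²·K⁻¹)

(2)

Reference: m²·s⁻².
Each option:
  (1) [kg·m·s⁻³·K⁻¹] / [kg·m⁻¹·s⁻¹] = m²·s⁻²·K⁻¹
  (2) J·kg⁻¹ = N·m·kg⁻¹ = m²·s⁻²  ← same
  (3) [m] · [m·s⁻¹] = m²·s⁻¹
  (4) [K] · [kg·m²·s⁻²·K⁻¹] = kg·m²·s⁻²
Only (2) matches m²·s⁻².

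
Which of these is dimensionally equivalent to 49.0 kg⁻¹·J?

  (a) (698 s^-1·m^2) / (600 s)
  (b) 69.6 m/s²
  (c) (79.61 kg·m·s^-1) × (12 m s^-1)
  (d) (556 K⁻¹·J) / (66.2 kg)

(a)

Reference: J·kg⁻¹ = N·m·kg⁻¹ = m²·s⁻².
Each option:
  (a) [m²·s⁻¹] / [s] = m²·s⁻²  ← same
  (b) m·s⁻²
  (c) [kg·m·s⁻¹] · [m·s⁻¹] = kg·m²·s⁻²
  (d) [kg·m²·s⁻²·K⁻¹] / [kg] = m²·s⁻²·K⁻¹
Only (a) matches m²·s⁻².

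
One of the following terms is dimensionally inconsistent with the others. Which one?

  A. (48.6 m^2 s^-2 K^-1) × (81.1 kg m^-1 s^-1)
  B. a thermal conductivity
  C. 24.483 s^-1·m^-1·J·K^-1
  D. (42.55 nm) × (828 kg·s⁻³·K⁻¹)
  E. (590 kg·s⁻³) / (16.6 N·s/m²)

E.

Work out the base dimensions of each:
  A. [m²·s⁻²·K⁻¹] · [kg·m⁻¹·s⁻¹] = kg·m·s⁻³·K⁻¹
  B. [thermal conductivity] = kg·m·s⁻³·K⁻¹
  C. J·s⁻¹·m⁻¹·K⁻¹ = N·m·s⁻¹·m⁻¹·K⁻¹ = kg·m·s⁻³·K⁻¹
  D. [m] · [kg·s⁻³·K⁻¹] = kg·m·s⁻³·K⁻¹
  E. [kg·s⁻³] / [kg·m⁻¹·s⁻¹] = m·s⁻²
All reduce to kg·m·s⁻³·K⁻¹ except E., which is m·s⁻².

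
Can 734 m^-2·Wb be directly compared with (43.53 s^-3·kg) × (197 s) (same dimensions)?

No

Reduce each to base SI dimensions:
  734 m^-2·Wb:  Wb·m⁻² = V·s·m⁻² = kg·s⁻²·A⁻¹
  (43.53 s^-3·kg) × (197 s):  [kg·s⁻³] · [s] = kg·s⁻²
kg·s⁻²·A⁻¹ ≠ kg·s⁻², so they cannot be added.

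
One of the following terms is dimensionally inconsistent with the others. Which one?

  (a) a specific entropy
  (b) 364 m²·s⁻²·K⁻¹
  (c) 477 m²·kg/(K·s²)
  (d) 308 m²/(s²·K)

Expand each in SI base units:
  (a) [specific entropy] = m²·s⁻²·K⁻¹
  (b) m²·s⁻²·K⁻¹
  (c) kg·m²·s⁻²·K⁻¹
  (d) m²·s⁻²·K⁻¹
All reduce to m²·s⁻²·K⁻¹ except (c), which is kg·m²·s⁻²·K⁻¹.

(c)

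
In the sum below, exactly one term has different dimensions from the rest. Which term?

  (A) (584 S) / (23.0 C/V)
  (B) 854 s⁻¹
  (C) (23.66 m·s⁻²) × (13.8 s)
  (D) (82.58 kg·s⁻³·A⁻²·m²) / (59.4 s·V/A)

(C)

In SI base units:
  (A) [kg⁻¹·m⁻²·s³·A²] / [kg⁻¹·m⁻²·s⁴·A²] = s⁻¹
  (B) s⁻¹
  (C) [m·s⁻²] · [s] = m·s⁻¹
  (D) [kg·m²·s⁻³·A⁻²] / [kg·m²·s⁻²·A⁻²] = s⁻¹
All reduce to s⁻¹ except (C), which is m·s⁻¹.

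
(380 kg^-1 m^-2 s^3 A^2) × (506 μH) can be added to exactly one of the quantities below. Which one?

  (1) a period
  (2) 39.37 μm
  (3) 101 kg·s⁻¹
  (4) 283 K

Reference: [kg⁻¹·m⁻²·s³·A²] · [kg·m²·s⁻²·A⁻²] = s.
Each option:
  (1) [period] = s  ← same
  (2) m
  (3) kg·s⁻¹
  (4) K
Only (1) matches s.

(1)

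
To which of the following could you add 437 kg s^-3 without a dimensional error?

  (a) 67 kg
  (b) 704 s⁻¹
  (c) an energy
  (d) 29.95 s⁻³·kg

(d)

Reference: kg·s⁻³.
Each option:
  (a) kg
  (b) s⁻¹
  (c) [energy] = kg·m²·s⁻²
  (d) kg·s⁻³  ← same
Only (d) matches kg·s⁻³.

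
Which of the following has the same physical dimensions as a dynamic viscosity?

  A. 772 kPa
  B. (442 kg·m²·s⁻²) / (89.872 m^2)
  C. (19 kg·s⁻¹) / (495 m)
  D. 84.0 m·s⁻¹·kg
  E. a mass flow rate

C.

Reference: [dynamic viscosity] = kg·m⁻¹·s⁻¹.
Each option:
  A. Pa = N·m⁻² = kg·m⁻¹·s⁻²
  B. [kg·m²·s⁻²] / [m²] = kg·s⁻²
  C. [kg·s⁻¹] / [m] = kg·m⁻¹·s⁻¹  ← same
  D. kg·m·s⁻¹
  E. [mass flow rate] = kg·s⁻¹
Only C. matches kg·m⁻¹·s⁻¹.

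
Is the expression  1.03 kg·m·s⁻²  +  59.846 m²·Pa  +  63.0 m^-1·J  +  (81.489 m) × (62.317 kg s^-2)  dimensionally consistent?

Yes

Work out the base dimensions of each:
  1.03 kg·m·s⁻²:  kg·m·s⁻²
  59.846 m²·Pa:  Pa·m² = N·m⁻²·m² = kg·m·s⁻²
  63.0 m^-1·J:  J·m⁻¹ = N·m·m⁻¹ = kg·m·s⁻²
  (81.489 m) × (62.317 kg s^-2):  [m] · [kg·s⁻²] = kg·m·s⁻²
Every term reduces to kg·m·s⁻².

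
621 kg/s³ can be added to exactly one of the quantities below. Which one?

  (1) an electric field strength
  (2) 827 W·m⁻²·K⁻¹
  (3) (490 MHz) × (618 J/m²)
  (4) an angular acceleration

(3)

Reference: kg·s⁻³.
Each option:
  (1) [electric field strength] = kg·m·s⁻³·A⁻¹
  (2) W·m⁻²·K⁻¹ = J·s⁻¹·m⁻²·K⁻¹ = kg·s⁻³·K⁻¹
  (3) [s⁻¹] · [kg·s⁻²] = kg·s⁻³  ← same
  (4) [angular acceleration] = s⁻²
Only (3) matches kg·s⁻³.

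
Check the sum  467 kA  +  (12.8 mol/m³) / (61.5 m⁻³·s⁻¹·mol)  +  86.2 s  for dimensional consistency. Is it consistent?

No

Work out the base dimensions of each:
  467 kA:  A
  (12.8 mol/m³) / (61.5 m⁻³·s⁻¹·mol):  [m⁻³·mol] / [m⁻³·s⁻¹·mol] = s
  86.2 s:  s
The terms do not share a single dimension (A vs s).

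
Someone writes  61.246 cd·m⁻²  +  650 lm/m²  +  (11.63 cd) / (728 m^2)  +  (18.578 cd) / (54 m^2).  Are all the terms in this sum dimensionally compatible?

Yes

In SI base units:
  61.246 cd·m⁻²:  cd·m⁻² = m⁻²·cd
  650 lm/m²:  lm·m⁻² = cd·m⁻² = m⁻²·cd
  (11.63 cd) / (728 m^2):  [cd] / [m²] = m⁻²·cd
  (18.578 cd) / (54 m^2):  [cd] / [m²] = m⁻²·cd
Every term reduces to m⁻²·cd.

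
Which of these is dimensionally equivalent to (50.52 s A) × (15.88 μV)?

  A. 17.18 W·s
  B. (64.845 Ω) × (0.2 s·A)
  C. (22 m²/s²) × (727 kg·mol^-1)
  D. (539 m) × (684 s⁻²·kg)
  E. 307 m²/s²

A.

Reference: [s·A] · [kg·m²·s⁻³·A⁻¹] = kg·m²·s⁻².
Each option:
  A. W·s = J·s⁻¹·s = kg·m²·s⁻²  ← same
  B. [kg·m²·s⁻³·A⁻²] · [s·A] = kg·m²·s⁻²·A⁻¹
  C. [m²·s⁻²] · [kg·mol⁻¹] = kg·m²·s⁻²·mol⁻¹
  D. [m] · [kg·s⁻²] = kg·m·s⁻²
  E. m²·s⁻²
Only A. matches kg·m²·s⁻².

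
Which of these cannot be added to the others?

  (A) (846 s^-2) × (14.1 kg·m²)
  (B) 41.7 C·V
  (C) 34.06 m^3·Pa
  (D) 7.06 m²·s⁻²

(D)

In SI base units:
  (A) [s⁻²] · [kg·m²] = kg·m²·s⁻²
  (B) C·V = s·A·J·C⁻¹ = kg·m²·s⁻²
  (C) Pa·m³ = N·m⁻²·m³ = kg·m²·s⁻²
  (D) m²·s⁻²
All reduce to kg·m²·s⁻² except (D), which is m²·s⁻².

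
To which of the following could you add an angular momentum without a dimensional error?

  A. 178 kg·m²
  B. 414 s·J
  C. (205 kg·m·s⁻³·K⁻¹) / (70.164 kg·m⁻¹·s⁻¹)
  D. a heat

Reference: [angular momentum] = kg·m²·s⁻¹.
Each option:
  A. kg·m²
  B. J·s = N·m·s = kg·m²·s⁻¹  ← same
  C. [kg·m·s⁻³·K⁻¹] / [kg·m⁻¹·s⁻¹] = m²·s⁻²·K⁻¹
  D. [heat] = kg·m²·s⁻²
Only B. matches kg·m²·s⁻¹.

B.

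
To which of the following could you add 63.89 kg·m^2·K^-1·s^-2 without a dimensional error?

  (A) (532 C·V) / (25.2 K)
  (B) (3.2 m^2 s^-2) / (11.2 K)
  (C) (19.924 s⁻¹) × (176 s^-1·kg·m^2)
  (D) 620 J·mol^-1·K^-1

Reference: kg·m²·s⁻²·K⁻¹.
Each option:
  (A) [kg·m²·s⁻²] / [K] = kg·m²·s⁻²·K⁻¹  ← same
  (B) [m²·s⁻²] / [K] = m²·s⁻²·K⁻¹
  (C) [s⁻¹] · [kg·m²·s⁻¹] = kg·m²·s⁻²
  (D) J·mol⁻¹·K⁻¹ = N·m·mol⁻¹·K⁻¹ = kg·m²·s⁻²·K⁻¹·mol⁻¹
Only (A) matches kg·m²·s⁻²·K⁻¹.

(A)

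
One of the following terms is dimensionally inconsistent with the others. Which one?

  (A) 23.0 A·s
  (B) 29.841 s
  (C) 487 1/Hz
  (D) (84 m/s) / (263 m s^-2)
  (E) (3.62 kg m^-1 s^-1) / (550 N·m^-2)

(A)

Work out the base dimensions of each:
  (A) A·s = s·A
  (B) s
  (C) Hz⁻¹ = (s⁻¹)⁻¹ = s
  (D) [m·s⁻¹] / [m·s⁻²] = s
  (E) [kg·m⁻¹·s⁻¹] / [kg·m⁻¹·s⁻²] = s
All reduce to s except (A), which is s·A.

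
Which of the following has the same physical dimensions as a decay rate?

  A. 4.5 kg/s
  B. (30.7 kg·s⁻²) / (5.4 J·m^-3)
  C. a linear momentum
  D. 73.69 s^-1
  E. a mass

D.

Reference: [decay rate] = s⁻¹.
Each option:
  A. kg·s⁻¹
  B. [kg·s⁻²] / [kg·m⁻¹·s⁻²] = m
  C. [linear momentum] = kg·m·s⁻¹
  D. s⁻¹  ← same
  E. [mass] = kg
Only D. matches s⁻¹.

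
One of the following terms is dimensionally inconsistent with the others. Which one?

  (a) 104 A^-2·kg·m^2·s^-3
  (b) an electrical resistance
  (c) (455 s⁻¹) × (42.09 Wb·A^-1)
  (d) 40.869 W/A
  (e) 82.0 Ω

(d)

In SI base units:
  (a) kg·m²·s⁻³·A⁻²
  (b) [electrical resistance] = kg·m²·s⁻³·A⁻²
  (c) [s⁻¹] · [kg·m²·s⁻²·A⁻²] = kg·m²·s⁻³·A⁻²
  (d) W·A⁻¹ = J·s⁻¹·A⁻¹ = kg·m²·s⁻³·A⁻¹
  (e) Ω = V·A⁻¹ = kg·m²·s⁻³·A⁻²
All reduce to kg·m²·s⁻³·A⁻² except (d), which is kg·m²·s⁻³·A⁻¹.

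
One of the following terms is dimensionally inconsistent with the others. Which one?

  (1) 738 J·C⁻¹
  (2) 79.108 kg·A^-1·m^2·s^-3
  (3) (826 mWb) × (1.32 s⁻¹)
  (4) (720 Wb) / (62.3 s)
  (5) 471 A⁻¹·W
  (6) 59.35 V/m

(6)

In SI base units:
  (1) J·C⁻¹ = N·m·(s·A)⁻¹ = kg·m²·s⁻³·A⁻¹
  (2) kg·m²·s⁻³·A⁻¹
  (3) [kg·m²·s⁻²·A⁻¹] · [s⁻¹] = kg·m²·s⁻³·A⁻¹
  (4) [kg·m²·s⁻²·A⁻¹] / [s] = kg·m²·s⁻³·A⁻¹
  (5) W·A⁻¹ = J·s⁻¹·A⁻¹ = kg·m²·s⁻³·A⁻¹
  (6) V·m⁻¹ = J·C⁻¹·m⁻¹ = kg·m·s⁻³·A⁻¹
All reduce to kg·m²·s⁻³·A⁻¹ except (6), which is kg·m·s⁻³·A⁻¹.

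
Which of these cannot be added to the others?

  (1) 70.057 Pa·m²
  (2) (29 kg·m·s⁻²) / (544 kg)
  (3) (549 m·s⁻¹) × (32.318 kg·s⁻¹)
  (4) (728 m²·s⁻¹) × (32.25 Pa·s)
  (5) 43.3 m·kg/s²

Expand each in SI base units:
  (1) Pa·m² = N·m⁻²·m² = kg·m·s⁻²
  (2) [kg·m·s⁻²] / [kg] = m·s⁻²
  (3) [m·s⁻¹] · [kg·s⁻¹] = kg·m·s⁻²
  (4) [m²·s⁻¹] · [kg·m⁻¹·s⁻¹] = kg·m·s⁻²
  (5) kg·m·s⁻²
All reduce to kg·m·s⁻² except (2), which is m·s⁻².

(2)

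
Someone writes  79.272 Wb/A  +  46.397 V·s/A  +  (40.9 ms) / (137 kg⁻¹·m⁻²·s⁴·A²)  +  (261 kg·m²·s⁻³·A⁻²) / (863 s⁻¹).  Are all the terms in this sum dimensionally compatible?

Reduce each to base SI dimensions:
  79.272 Wb/A:  Wb·A⁻¹ = V·s·A⁻¹ = kg·m²·s⁻²·A⁻²
  46.397 V·s/A:  V·s·A⁻¹ = J·C⁻¹·s·A⁻¹ = kg·m²·s⁻²·A⁻²
  (40.9 ms) / (137 kg⁻¹·m⁻²·s⁴·A²):  [s] / [kg⁻¹·m⁻²·s⁴·A²] = kg·m²·s⁻³·A⁻²
  (261 kg·m²·s⁻³·A⁻²) / (863 s⁻¹):  [kg·m²·s⁻³·A⁻²] / [s⁻¹] = kg·m²·s⁻²·A⁻²
The terms do not share a single dimension (kg·m²·s⁻²·A⁻² vs kg·m²·s⁻³·A⁻²).

No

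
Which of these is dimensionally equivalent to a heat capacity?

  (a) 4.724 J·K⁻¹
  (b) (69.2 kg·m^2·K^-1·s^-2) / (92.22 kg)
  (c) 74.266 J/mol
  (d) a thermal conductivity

Reference: [heat capacity] = kg·m²·s⁻²·K⁻¹.
Each option:
  (a) J·K⁻¹ = N·m·K⁻¹ = kg·m²·s⁻²·K⁻¹  ← same
  (b) [kg·m²·s⁻²·K⁻¹] / [kg] = m²·s⁻²·K⁻¹
  (c) J·mol⁻¹ = N·m·mol⁻¹ = kg·m²·s⁻²·mol⁻¹
  (d) [thermal conductivity] = kg·m·s⁻³·K⁻¹
Only (a) matches kg·m²·s⁻²·K⁻¹.

(a)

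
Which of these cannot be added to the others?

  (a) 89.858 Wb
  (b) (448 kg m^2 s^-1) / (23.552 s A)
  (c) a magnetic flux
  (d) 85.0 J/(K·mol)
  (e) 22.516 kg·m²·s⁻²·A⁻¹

Reduce each to base SI dimensions:
  (a) Wb = V·s = kg·m²·s⁻²·A⁻¹
  (b) [kg·m²·s⁻¹] / [s·A] = kg·m²·s⁻²·A⁻¹
  (c) [magnetic flux] = kg·m²·s⁻²·A⁻¹
  (d) J·mol⁻¹·K⁻¹ = N·m·mol⁻¹·K⁻¹ = kg·m²·s⁻²·K⁻¹·mol⁻¹
  (e) kg·m²·s⁻²·A⁻¹
All reduce to kg·m²·s⁻²·A⁻¹ except (d), which is kg·m²·s⁻²·K⁻¹·mol⁻¹.

(d)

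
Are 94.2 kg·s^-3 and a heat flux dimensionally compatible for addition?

Yes

Reduce each to base SI dimensions:
  94.2 kg·s^-3:  kg·s⁻³
  a heat flux:  [heat flux] = kg·s⁻³
Both are kg·s⁻³, so they have the same dimensions and can be added.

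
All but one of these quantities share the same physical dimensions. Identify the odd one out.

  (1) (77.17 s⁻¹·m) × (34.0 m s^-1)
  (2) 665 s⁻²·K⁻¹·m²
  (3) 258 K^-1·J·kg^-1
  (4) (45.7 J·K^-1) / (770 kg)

Expand each in SI base units:
  (1) [m·s⁻¹] · [m·s⁻¹] = m²·s⁻²
  (2) m²·s⁻²·K⁻¹
  (3) J·kg⁻¹·K⁻¹ = N·m·kg⁻¹·K⁻¹ = m²·s⁻²·K⁻¹
  (4) [kg·m²·s⁻²·K⁻¹] / [kg] = m²·s⁻²·K⁻¹
All reduce to m²·s⁻²·K⁻¹ except (1), which is m²·s⁻².

(1)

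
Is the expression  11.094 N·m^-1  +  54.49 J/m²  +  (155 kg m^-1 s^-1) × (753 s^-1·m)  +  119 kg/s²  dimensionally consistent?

Yes

Work out the base dimensions of each:
  11.094 N·m^-1:  N·m⁻¹ = kg·m·s⁻²·m⁻¹ = kg·s⁻²
  54.49 J/m²:  J·m⁻² = N·m·m⁻² = kg·s⁻²
  (155 kg m^-1 s^-1) × (753 s^-1·m):  [kg·m⁻¹·s⁻¹] · [m·s⁻¹] = kg·s⁻²
  119 kg/s²:  kg·s⁻²
Every term reduces to kg·s⁻².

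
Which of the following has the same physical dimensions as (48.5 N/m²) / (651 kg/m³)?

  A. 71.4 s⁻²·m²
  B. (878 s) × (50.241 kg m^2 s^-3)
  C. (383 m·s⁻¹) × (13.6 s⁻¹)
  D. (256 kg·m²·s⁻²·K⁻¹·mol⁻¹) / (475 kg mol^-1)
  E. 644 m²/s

Reference: [kg·m⁻¹·s⁻²] / [kg·m⁻³] = m²·s⁻².
Each option:
  A. m²·s⁻²  ← same
  B. [s] · [kg·m²·s⁻³] = kg·m²·s⁻²
  C. [m·s⁻¹] · [s⁻¹] = m·s⁻²
  D. [kg·m²·s⁻²·K⁻¹·mol⁻¹] / [kg·mol⁻¹] = m²·s⁻²·K⁻¹
  E. m²·s⁻¹
Only A. matches m²·s⁻².

A.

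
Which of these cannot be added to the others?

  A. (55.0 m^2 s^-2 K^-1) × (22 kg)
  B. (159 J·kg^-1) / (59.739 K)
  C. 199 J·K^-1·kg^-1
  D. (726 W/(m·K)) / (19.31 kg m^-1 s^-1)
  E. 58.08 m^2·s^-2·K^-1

In SI base units:
  A. [m²·s⁻²·K⁻¹] · [kg] = kg·m²·s⁻²·K⁻¹
  B. [m²·s⁻²] / [K] = m²·s⁻²·K⁻¹
  C. J·kg⁻¹·K⁻¹ = N·m·kg⁻¹·K⁻¹ = m²·s⁻²·K⁻¹
  D. [kg·m·s⁻³·K⁻¹] / [kg·m⁻¹·s⁻¹] = m²·s⁻²·K⁻¹
  E. m²·s⁻²·K⁻¹
All reduce to m²·s⁻²·K⁻¹ except A., which is kg·m²·s⁻²·K⁻¹.

A.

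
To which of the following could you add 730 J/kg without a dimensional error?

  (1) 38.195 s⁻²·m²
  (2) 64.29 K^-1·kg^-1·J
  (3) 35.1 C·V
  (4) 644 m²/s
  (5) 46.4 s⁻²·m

Reference: J·kg⁻¹ = N·m·kg⁻¹ = m²·s⁻².
Each option:
  (1) m²·s⁻²  ← same
  (2) J·kg⁻¹·K⁻¹ = N·m·kg⁻¹·K⁻¹ = m²·s⁻²·K⁻¹
  (3) C·V = s·A·J·C⁻¹ = kg·m²·s⁻²
  (4) m²·s⁻¹
  (5) m·s⁻²
Only (1) matches m²·s⁻².

(1)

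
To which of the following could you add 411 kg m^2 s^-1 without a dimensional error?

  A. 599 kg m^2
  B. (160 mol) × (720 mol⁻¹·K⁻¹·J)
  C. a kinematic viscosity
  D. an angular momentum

Reference: kg·m²·s⁻¹.
Each option:
  A. kg·m²
  B. [mol] · [kg·m²·s⁻²·K⁻¹·mol⁻¹] = kg·m²·s⁻²·K⁻¹
  C. [kinematic viscosity] = m²·s⁻¹
  D. [angular momentum] = kg·m²·s⁻¹  ← same
Only D. matches kg·m²·s⁻¹.

D.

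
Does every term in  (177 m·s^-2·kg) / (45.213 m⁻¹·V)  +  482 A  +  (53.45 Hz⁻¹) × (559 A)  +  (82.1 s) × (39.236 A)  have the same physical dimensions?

No

Dimensions:
  (177 m·s^-2·kg) / (45.213 m⁻¹·V):  [kg·m·s⁻²] / [kg·m·s⁻³·A⁻¹] = s·A
  482 A:  A
  (53.45 Hz⁻¹) × (559 A):  [s] · [A] = s·A
  (82.1 s) × (39.236 A):  [s] · [A] = s·A
The terms do not share a single dimension (A vs s·A).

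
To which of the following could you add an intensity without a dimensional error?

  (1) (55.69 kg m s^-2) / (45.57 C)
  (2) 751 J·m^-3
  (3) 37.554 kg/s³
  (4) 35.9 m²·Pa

Reference: [intensity] = kg·s⁻³.
Each option:
  (1) [kg·m·s⁻²] / [s·A] = kg·m·s⁻³·A⁻¹
  (2) J·m⁻³ = N·m·m⁻³ = kg·m⁻¹·s⁻²
  (3) kg·s⁻³  ← same
  (4) Pa·m² = N·m⁻²·m² = kg·m·s⁻²
Only (3) matches kg·s⁻³.

(3)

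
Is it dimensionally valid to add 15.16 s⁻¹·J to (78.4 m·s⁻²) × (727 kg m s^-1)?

Dimensions:
  15.16 s⁻¹·J:  J·s⁻¹ = N·m·s⁻¹ = kg·m²·s⁻³
  (78.4 m·s⁻²) × (727 kg m s^-1):  [m·s⁻²] · [kg·m·s⁻¹] = kg·m²·s⁻³
Both are kg·m²·s⁻³, so they have the same dimensions and can be added.

Yes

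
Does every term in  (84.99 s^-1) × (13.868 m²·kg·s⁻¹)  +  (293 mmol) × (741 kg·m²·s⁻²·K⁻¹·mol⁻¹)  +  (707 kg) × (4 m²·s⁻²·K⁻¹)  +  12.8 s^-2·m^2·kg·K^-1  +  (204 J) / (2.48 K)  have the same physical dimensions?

In SI base units:
  (84.99 s^-1) × (13.868 m²·kg·s⁻¹):  [s⁻¹] · [kg·m²·s⁻¹] = kg·m²·s⁻²
  (293 mmol) × (741 kg·m²·s⁻²·K⁻¹·mol⁻¹):  [mol] · [kg·m²·s⁻²·K⁻¹·mol⁻¹] = kg·m²·s⁻²·K⁻¹
  (707 kg) × (4 m²·s⁻²·K⁻¹):  [kg] · [m²·s⁻²·K⁻¹] = kg·m²·s⁻²·K⁻¹
  12.8 s^-2·m^2·kg·K^-1:  kg·m²·s⁻²·K⁻¹
  (204 J) / (2.48 K):  [kg·m²·s⁻²] / [K] = kg·m²·s⁻²·K⁻¹
The terms do not share a single dimension (kg·m²·s⁻² vs kg·m²·s⁻²·K⁻¹).

No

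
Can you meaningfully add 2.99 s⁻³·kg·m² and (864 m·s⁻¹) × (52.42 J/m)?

Yes

Dimensions:
  2.99 s⁻³·kg·m²:  kg·m²·s⁻³
  (864 m·s⁻¹) × (52.42 J/m):  [m·s⁻¹] · [kg·m·s⁻²] = kg·m²·s⁻³
Both are kg·m²·s⁻³, so they have the same dimensions and can be added.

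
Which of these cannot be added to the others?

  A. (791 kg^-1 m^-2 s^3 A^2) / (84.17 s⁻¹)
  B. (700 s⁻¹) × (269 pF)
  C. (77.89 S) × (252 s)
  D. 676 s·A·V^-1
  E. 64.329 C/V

B.

In SI base units:
  A. [kg⁻¹·m⁻²·s³·A²] / [s⁻¹] = kg⁻¹·m⁻²·s⁴·A²
  B. [s⁻¹] · [kg⁻¹·m⁻²·s⁴·A²] = kg⁻¹·m⁻²·s³·A²
  C. [kg⁻¹·m⁻²·s³·A²] · [s] = kg⁻¹·m⁻²·s⁴·A²
  D. A·s·V⁻¹ = A·s·(J·C⁻¹)⁻¹ = kg⁻¹·m⁻²·s⁴·A²
  E. C·V⁻¹ = s·A·(J·C⁻¹)⁻¹ = kg⁻¹·m⁻²·s⁴·A²
All reduce to kg⁻¹·m⁻²·s⁴·A² except B., which is kg⁻¹·m⁻²·s³·A².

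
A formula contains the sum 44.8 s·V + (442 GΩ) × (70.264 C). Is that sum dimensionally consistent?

Yes

Reduce each to base SI dimensions:
  44.8 s·V:  V·s = J·C⁻¹·s = kg·m²·s⁻²·A⁻¹
  (442 GΩ) × (70.264 C):  [kg·m²·s⁻³·A⁻²] · [s·A] = kg·m²·s⁻²·A⁻¹
Both are kg·m²·s⁻²·A⁻¹, so they have the same dimensions and can be added.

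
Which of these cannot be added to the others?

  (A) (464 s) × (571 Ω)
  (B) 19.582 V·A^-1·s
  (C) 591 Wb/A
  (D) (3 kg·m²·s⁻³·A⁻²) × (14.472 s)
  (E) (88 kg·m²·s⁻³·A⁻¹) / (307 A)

(E)

Work out the base dimensions of each:
  (A) [s] · [kg·m²·s⁻³·A⁻²] = kg·m²·s⁻²·A⁻²
  (B) V·s·A⁻¹ = J·C⁻¹·s·A⁻¹ = kg·m²·s⁻²·A⁻²
  (C) Wb·A⁻¹ = V·s·A⁻¹ = kg·m²·s⁻²·A⁻²
  (D) [kg·m²·s⁻³·A⁻²] · [s] = kg·m²·s⁻²·A⁻²
  (E) [kg·m²·s⁻³·A⁻¹] / [A] = kg·m²·s⁻³·A⁻²
All reduce to kg·m²·s⁻²·A⁻² except (E), which is kg·m²·s⁻³·A⁻².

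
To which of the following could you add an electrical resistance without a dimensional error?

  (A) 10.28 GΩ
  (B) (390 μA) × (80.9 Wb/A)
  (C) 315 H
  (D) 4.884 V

(A)

Reference: [electrical resistance] = kg·m²·s⁻³·A⁻².
Each option:
  (A) Ω = V·A⁻¹ = kg·m²·s⁻³·A⁻²  ← same
  (B) [A] · [kg·m²·s⁻²·A⁻²] = kg·m²·s⁻²·A⁻¹
  (C) H = V·s·A⁻¹ = kg·m²·s⁻²·A⁻²
  (D) V = J·C⁻¹ = kg·m²·s⁻³·A⁻¹
Only (A) matches kg·m²·s⁻³·A⁻².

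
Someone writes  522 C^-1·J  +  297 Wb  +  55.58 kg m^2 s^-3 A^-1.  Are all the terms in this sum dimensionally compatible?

No

In SI base units:
  522 C^-1·J:  J·C⁻¹ = N·m·(s·A)⁻¹ = kg·m²·s⁻³·A⁻¹
  297 Wb:  Wb = V·s = kg·m²·s⁻²·A⁻¹
  55.58 kg m^2 s^-3 A^-1:  kg·m²·s⁻³·A⁻¹
The terms do not share a single dimension (kg·m²·s⁻²·A⁻¹ vs kg·m²·s⁻³·A⁻¹).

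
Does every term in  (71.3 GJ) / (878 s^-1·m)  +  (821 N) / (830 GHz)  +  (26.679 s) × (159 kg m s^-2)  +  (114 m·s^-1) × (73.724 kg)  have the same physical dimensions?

Yes

Expand each in SI base units:
  (71.3 GJ) / (878 s^-1·m):  [kg·m²·s⁻²] / [m·s⁻¹] = kg·m·s⁻¹
  (821 N) / (830 GHz):  [kg·m·s⁻²] / [s⁻¹] = kg·m·s⁻¹
  (26.679 s) × (159 kg m s^-2):  [s] · [kg·m·s⁻²] = kg·m·s⁻¹
  (114 m·s^-1) × (73.724 kg):  [m·s⁻¹] · [kg] = kg·m·s⁻¹
Every term reduces to kg·m·s⁻¹.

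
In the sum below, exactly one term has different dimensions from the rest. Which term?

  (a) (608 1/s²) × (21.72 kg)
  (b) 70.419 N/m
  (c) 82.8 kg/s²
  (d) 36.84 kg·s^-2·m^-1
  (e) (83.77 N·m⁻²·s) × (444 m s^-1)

(d)

Dimensions:
  (a) [s⁻²] · [kg] = kg·s⁻²
  (b) N·m⁻¹ = kg·m·s⁻²·m⁻¹ = kg·s⁻²
  (c) kg·s⁻²
  (d) kg·m⁻¹·s⁻²
  (e) [kg·m⁻¹·s⁻¹] · [m·s⁻¹] = kg·s⁻²
All reduce to kg·s⁻² except (d), which is kg·m⁻¹·s⁻².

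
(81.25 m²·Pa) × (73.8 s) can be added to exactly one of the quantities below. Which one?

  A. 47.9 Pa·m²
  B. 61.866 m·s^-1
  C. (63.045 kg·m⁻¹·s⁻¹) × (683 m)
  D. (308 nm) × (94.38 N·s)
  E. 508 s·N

E.

Reference: [kg·m·s⁻²] · [s] = kg·m·s⁻¹.
Each option:
  A. Pa·m² = N·m⁻²·m² = kg·m·s⁻²
  B. m·s⁻¹
  C. [kg·m⁻¹·s⁻¹] · [m] = kg·s⁻¹
  D. [m] · [kg·m·s⁻¹] = kg·m²·s⁻¹
  E. N·s = kg·m·s⁻²·s = kg·m·s⁻¹  ← same
Only E. matches kg·m·s⁻¹.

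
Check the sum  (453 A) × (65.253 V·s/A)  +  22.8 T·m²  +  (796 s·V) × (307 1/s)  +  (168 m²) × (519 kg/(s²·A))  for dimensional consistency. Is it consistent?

No

In SI base units:
  (453 A) × (65.253 V·s/A):  [A] · [kg·m²·s⁻²·A⁻²] = kg·m²·s⁻²·A⁻¹
  22.8 T·m²:  T·m² = Wb·m⁻²·m² = kg·m²·s⁻²·A⁻¹
  (796 s·V) × (307 1/s):  [kg·m²·s⁻²·A⁻¹] · [s⁻¹] = kg·m²·s⁻³·A⁻¹
  (168 m²) × (519 kg/(s²·A)):  [m²] · [kg·s⁻²·A⁻¹] = kg·m²·s⁻²·A⁻¹
The terms do not share a single dimension (kg·m²·s⁻²·A⁻¹ vs kg·m²·s⁻³·A⁻¹).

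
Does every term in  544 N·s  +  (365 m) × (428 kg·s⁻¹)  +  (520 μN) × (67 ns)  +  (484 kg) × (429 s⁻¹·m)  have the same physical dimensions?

Dimensions:
  544 N·s:  N·s = kg·m·s⁻²·s = kg·m·s⁻¹
  (365 m) × (428 kg·s⁻¹):  [m] · [kg·s⁻¹] = kg·m·s⁻¹
  (520 μN) × (67 ns):  [kg·m·s⁻²] · [s] = kg·m·s⁻¹
  (484 kg) × (429 s⁻¹·m):  [kg] · [m·s⁻¹] = kg·m·s⁻¹
Every term reduces to kg·m·s⁻¹.

Yes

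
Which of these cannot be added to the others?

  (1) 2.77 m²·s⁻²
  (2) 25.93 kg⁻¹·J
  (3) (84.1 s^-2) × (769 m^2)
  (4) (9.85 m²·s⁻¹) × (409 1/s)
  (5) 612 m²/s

(5)

In SI base units:
  (1) m²·s⁻²
  (2) J·kg⁻¹ = N·m·kg⁻¹ = m²·s⁻²
  (3) [s⁻²] · [m²] = m²·s⁻²
  (4) [m²·s⁻¹] · [s⁻¹] = m²·s⁻²
  (5) m²·s⁻¹
All reduce to m²·s⁻² except (5), which is m²·s⁻¹.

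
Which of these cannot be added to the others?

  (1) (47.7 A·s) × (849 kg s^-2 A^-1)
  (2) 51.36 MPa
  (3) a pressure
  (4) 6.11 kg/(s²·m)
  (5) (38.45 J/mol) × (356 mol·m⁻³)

(1)

In SI base units:
  (1) [s·A] · [kg·s⁻²·A⁻¹] = kg·s⁻¹
  (2) Pa = N·m⁻² = kg·m⁻¹·s⁻²
  (3) [pressure] = kg·m⁻¹·s⁻²
  (4) kg·m⁻¹·s⁻²
  (5) [kg·m²·s⁻²·mol⁻¹] · [m⁻³·mol] = kg·m⁻¹·s⁻²
All reduce to kg·m⁻¹·s⁻² except (1), which is kg·s⁻¹.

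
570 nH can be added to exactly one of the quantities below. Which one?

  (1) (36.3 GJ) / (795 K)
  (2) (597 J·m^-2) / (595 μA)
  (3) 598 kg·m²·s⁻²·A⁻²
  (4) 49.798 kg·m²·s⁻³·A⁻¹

Reference: H = V·s·A⁻¹ = kg·m²·s⁻²·A⁻².
Each option:
  (1) [kg·m²·s⁻²] / [K] = kg·m²·s⁻²·K⁻¹
  (2) [kg·s⁻²] / [A] = kg·s⁻²·A⁻¹
  (3) kg·m²·s⁻²·A⁻²  ← same
  (4) kg·m²·s⁻³·A⁻¹
Only (3) matches kg·m²·s⁻²·A⁻².

(3)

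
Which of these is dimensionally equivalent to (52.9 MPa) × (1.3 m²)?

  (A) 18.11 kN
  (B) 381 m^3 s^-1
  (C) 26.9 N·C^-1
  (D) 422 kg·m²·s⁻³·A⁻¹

Reference: [kg·m⁻¹·s⁻²] · [m²] = kg·m·s⁻².
Each option:
  (A) N = kg·m·s⁻²  ← same
  (B) m³·s⁻¹
  (C) N·C⁻¹ = kg·m·s⁻²·(s·A)⁻¹ = kg·m·s⁻³·A⁻¹
  (D) kg·m²·s⁻³·A⁻¹
Only (A) matches kg·m·s⁻².

(A)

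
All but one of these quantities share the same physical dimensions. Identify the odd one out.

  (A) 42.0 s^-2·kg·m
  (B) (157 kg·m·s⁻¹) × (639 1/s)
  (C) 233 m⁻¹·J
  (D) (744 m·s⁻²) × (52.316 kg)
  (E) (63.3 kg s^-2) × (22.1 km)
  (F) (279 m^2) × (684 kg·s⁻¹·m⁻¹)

(F)

Dimensions:
  (A) kg·m·s⁻²
  (B) [kg·m·s⁻¹] · [s⁻¹] = kg·m·s⁻²
  (C) J·m⁻¹ = N·m·m⁻¹ = kg·m·s⁻²
  (D) [m·s⁻²] · [kg] = kg·m·s⁻²
  (E) [kg·s⁻²] · [m] = kg·m·s⁻²
  (F) [m²] · [kg·m⁻¹·s⁻¹] = kg·m·s⁻¹
All reduce to kg·m·s⁻² except (F), which is kg·m·s⁻¹.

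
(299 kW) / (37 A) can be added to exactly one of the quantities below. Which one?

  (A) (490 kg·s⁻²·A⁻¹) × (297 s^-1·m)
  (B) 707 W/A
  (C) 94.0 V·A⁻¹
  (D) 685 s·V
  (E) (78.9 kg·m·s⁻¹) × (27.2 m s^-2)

(B)

Reference: [kg·m²·s⁻³] / [A] = kg·m²·s⁻³·A⁻¹.
Each option:
  (A) [kg·s⁻²·A⁻¹] · [m·s⁻¹] = kg·m·s⁻³·A⁻¹
  (B) W·A⁻¹ = J·s⁻¹·A⁻¹ = kg·m²·s⁻³·A⁻¹  ← same
  (C) V·A⁻¹ = J·C⁻¹·A⁻¹ = kg·m²·s⁻³·A⁻²
  (D) V·s = J·C⁻¹·s = kg·m²·s⁻²·A⁻¹
  (E) [kg·m·s⁻¹] · [m·s⁻²] = kg·m²·s⁻³
Only (B) matches kg·m²·s⁻³·A⁻¹.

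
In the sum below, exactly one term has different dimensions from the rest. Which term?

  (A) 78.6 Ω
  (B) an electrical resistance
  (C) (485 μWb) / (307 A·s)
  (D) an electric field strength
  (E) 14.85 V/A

(D)

Reduce each to base SI dimensions:
  (A) Ω = V·A⁻¹ = kg·m²·s⁻³·A⁻²
  (B) [electrical resistance] = kg·m²·s⁻³·A⁻²
  (C) [kg·m²·s⁻²·A⁻¹] / [s·A] = kg·m²·s⁻³·A⁻²
  (D) [electric field strength] = kg·m·s⁻³·A⁻¹
  (E) V·A⁻¹ = J·C⁻¹·A⁻¹ = kg·m²·s⁻³·A⁻²
All reduce to kg·m²·s⁻³·A⁻² except (D), which is kg·m·s⁻³·A⁻¹.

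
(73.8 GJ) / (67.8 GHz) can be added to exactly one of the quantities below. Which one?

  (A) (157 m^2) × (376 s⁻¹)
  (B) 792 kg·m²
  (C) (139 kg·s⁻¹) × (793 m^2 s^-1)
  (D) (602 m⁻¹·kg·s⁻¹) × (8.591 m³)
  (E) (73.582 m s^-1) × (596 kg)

Reference: [kg·m²·s⁻²] / [s⁻¹] = kg·m²·s⁻¹.
Each option:
  (A) [m²] · [s⁻¹] = m²·s⁻¹
  (B) kg·m²
  (C) [kg·s⁻¹] · [m²·s⁻¹] = kg·m²·s⁻²
  (D) [kg·m⁻¹·s⁻¹] · [m³] = kg·m²·s⁻¹  ← same
  (E) [m·s⁻¹] · [kg] = kg·m·s⁻¹
Only (D) matches kg·m²·s⁻¹.

(D)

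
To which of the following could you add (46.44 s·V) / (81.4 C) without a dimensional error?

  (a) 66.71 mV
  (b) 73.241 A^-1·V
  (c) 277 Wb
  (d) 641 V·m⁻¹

(b)

Reference: [kg·m²·s⁻²·A⁻¹] / [s·A] = kg·m²·s⁻³·A⁻².
Each option:
  (a) V = J·C⁻¹ = kg·m²·s⁻³·A⁻¹
  (b) V·A⁻¹ = J·C⁻¹·A⁻¹ = kg·m²·s⁻³·A⁻²  ← same
  (c) Wb = V·s = kg·m²·s⁻²·A⁻¹
  (d) V·m⁻¹ = J·C⁻¹·m⁻¹ = kg·m·s⁻³·A⁻¹
Only (b) matches kg·m²·s⁻³·A⁻².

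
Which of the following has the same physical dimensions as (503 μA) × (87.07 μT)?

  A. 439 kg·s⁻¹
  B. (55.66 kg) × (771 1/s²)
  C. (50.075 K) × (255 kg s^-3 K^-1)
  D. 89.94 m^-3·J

Reference: [A] · [kg·s⁻²·A⁻¹] = kg·s⁻².
Each option:
  A. kg·s⁻¹
  B. [kg] · [s⁻²] = kg·s⁻²  ← same
  C. [K] · [kg·s⁻³·K⁻¹] = kg·s⁻³
  D. J·m⁻³ = N·m·m⁻³ = kg·m⁻¹·s⁻²
Only B. matches kg·s⁻².

B.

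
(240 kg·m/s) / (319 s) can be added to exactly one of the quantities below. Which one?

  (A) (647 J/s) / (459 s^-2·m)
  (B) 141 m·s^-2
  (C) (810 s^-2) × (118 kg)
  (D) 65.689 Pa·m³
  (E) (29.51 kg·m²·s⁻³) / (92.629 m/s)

Reference: [kg·m·s⁻¹] / [s] = kg·m·s⁻².
Each option:
  (A) [kg·m²·s⁻³] / [m·s⁻²] = kg·m·s⁻¹
  (B) m·s⁻²
  (C) [s⁻²] · [kg] = kg·s⁻²
  (D) Pa·m³ = N·m⁻²·m³ = kg·m²·s⁻²
  (E) [kg·m²·s⁻³] / [m·s⁻¹] = kg·m·s⁻²  ← same
Only (E) matches kg·m·s⁻².

(E)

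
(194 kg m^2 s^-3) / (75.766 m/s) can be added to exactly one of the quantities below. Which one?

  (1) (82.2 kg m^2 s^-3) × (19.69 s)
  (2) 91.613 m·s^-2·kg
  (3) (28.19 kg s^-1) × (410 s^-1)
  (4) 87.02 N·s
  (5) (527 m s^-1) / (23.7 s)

Reference: [kg·m²·s⁻³] / [m·s⁻¹] = kg·m·s⁻².
Each option:
  (1) [kg·m²·s⁻³] · [s] = kg·m²·s⁻²
  (2) kg·m·s⁻²  ← same
  (3) [kg·s⁻¹] · [s⁻¹] = kg·s⁻²
  (4) N·s = kg·m·s⁻²·s = kg·m·s⁻¹
  (5) [m·s⁻¹] / [s] = m·s⁻²
Only (2) matches kg·m·s⁻².

(2)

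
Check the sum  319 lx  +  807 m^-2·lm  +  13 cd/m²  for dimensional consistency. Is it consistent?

Work out the base dimensions of each:
  319 lx:  lx = lm·m⁻² = m⁻²·cd
  807 m^-2·lm:  lm·m⁻² = cd·m⁻² = m⁻²·cd
  13 cd/m²:  cd·m⁻² = m⁻²·cd
Every term reduces to m⁻²·cd.

Yes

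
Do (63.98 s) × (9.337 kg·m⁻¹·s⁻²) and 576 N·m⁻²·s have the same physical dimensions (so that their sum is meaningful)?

Yes

Expand each in SI base units:
  (63.98 s) × (9.337 kg·m⁻¹·s⁻²):  [s] · [kg·m⁻¹·s⁻²] = kg·m⁻¹·s⁻¹
  576 N·m⁻²·s:  N·s·m⁻² = kg·m·s⁻²·s·m⁻² = kg·m⁻¹·s⁻¹
Both are kg·m⁻¹·s⁻¹, so they have the same dimensions and can be added.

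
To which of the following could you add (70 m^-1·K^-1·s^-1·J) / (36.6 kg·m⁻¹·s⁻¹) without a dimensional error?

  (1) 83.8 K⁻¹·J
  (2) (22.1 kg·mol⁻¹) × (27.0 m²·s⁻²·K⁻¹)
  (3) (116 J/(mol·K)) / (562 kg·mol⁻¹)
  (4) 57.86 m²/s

(3)

Reference: [kg·m·s⁻³·K⁻¹] / [kg·m⁻¹·s⁻¹] = m²·s⁻²·K⁻¹.
Each option:
  (1) J·K⁻¹ = N·m·K⁻¹ = kg·m²·s⁻²·K⁻¹
  (2) [kg·mol⁻¹] · [m²·s⁻²·K⁻¹] = kg·m²·s⁻²·K⁻¹·mol⁻¹
  (3) [kg·m²·s⁻²·K⁻¹·mol⁻¹] / [kg·mol⁻¹] = m²·s⁻²·K⁻¹  ← same
  (4) m²·s⁻¹
Only (3) matches m²·s⁻²·K⁻¹.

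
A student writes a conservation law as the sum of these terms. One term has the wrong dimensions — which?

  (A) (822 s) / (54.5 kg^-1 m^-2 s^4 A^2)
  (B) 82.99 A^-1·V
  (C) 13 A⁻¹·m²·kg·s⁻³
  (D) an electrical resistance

Work out the base dimensions of each:
  (A) [s] / [kg⁻¹·m⁻²·s⁴·A²] = kg·m²·s⁻³·A⁻²
  (B) V·A⁻¹ = J·C⁻¹·A⁻¹ = kg·m²·s⁻³·A⁻²
  (C) kg·m²·s⁻³·A⁻¹
  (D) [electrical resistance] = kg·m²·s⁻³·A⁻²
All reduce to kg·m²·s⁻³·A⁻² except (C), which is kg·m²·s⁻³·A⁻¹.

(C)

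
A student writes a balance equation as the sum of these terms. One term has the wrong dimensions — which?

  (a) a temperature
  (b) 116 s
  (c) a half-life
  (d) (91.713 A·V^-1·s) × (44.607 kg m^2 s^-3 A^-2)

(a)

Reduce each to base SI dimensions:
  (a) [temperature] = K
  (b) s
  (c) [half-life] = s
  (d) [kg⁻¹·m⁻²·s⁴·A²] · [kg·m²·s⁻³·A⁻²] = s
All reduce to s except (a), which is K.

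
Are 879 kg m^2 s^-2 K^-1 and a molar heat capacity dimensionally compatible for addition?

In SI base units:
  879 kg m^2 s^-2 K^-1:  kg·m²·s⁻²·K⁻¹
  a molar heat capacity:  [molar heat capacity] = kg·m²·s⁻²·K⁻¹·mol⁻¹
kg·m²·s⁻²·K⁻¹ ≠ kg·m²·s⁻²·K⁻¹·mol⁻¹, so they cannot be added.

No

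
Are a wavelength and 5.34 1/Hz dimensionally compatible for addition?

Reduce each to base SI dimensions:
  a wavelength:  [wavelength] = m
  5.34 1/Hz:  Hz⁻¹ = (s⁻¹)⁻¹ = s
m ≠ s, so they cannot be added.

No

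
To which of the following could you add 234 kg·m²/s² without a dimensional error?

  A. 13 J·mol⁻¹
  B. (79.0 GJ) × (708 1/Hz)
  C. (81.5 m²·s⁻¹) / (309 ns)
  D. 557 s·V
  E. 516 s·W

Reference: kg·m²·s⁻².
Each option:
  A. J·mol⁻¹ = N·m·mol⁻¹ = kg·m²·s⁻²·mol⁻¹
  B. [kg·m²·s⁻²] · [s] = kg·m²·s⁻¹
  C. [m²·s⁻¹] / [s] = m²·s⁻²
  D. V·s = J·C⁻¹·s = kg·m²·s⁻²·A⁻¹
  E. W·s = J·s⁻¹·s = kg·m²·s⁻²  ← same
Only E. matches kg·m²·s⁻².

E.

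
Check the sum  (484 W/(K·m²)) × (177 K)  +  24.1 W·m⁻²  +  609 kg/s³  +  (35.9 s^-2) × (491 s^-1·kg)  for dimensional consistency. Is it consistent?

Reduce each to base SI dimensions:
  (484 W/(K·m²)) × (177 K):  [kg·s⁻³·K⁻¹] · [K] = kg·s⁻³
  24.1 W·m⁻²:  W·m⁻² = J·s⁻¹·m⁻² = kg·s⁻³
  609 kg/s³:  kg·s⁻³
  (35.9 s^-2) × (491 s^-1·kg):  [s⁻²] · [kg·s⁻¹] = kg·s⁻³
Every term reduces to kg·s⁻³.

Yes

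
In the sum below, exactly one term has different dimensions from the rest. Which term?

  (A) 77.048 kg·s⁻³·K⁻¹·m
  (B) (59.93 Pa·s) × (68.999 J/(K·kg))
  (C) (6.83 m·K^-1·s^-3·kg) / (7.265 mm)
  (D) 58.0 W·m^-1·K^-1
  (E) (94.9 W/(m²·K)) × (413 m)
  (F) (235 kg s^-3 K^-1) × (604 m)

(C)

Work out the base dimensions of each:
  (A) kg·m·s⁻³·K⁻¹
  (B) [kg·m⁻¹·s⁻¹] · [m²·s⁻²·K⁻¹] = kg·m·s⁻³·K⁻¹
  (C) [kg·m·s⁻³·K⁻¹] / [m] = kg·s⁻³·K⁻¹
  (D) W·m⁻¹·K⁻¹ = J·s⁻¹·m⁻¹·K⁻¹ = kg·m·s⁻³·K⁻¹
  (E) [kg·s⁻³·K⁻¹] · [m] = kg·m·s⁻³·K⁻¹
  (F) [kg·s⁻³·K⁻¹] · [m] = kg·m·s⁻³·K⁻¹
All reduce to kg·m·s⁻³·K⁻¹ except (C), which is kg·s⁻³·K⁻¹.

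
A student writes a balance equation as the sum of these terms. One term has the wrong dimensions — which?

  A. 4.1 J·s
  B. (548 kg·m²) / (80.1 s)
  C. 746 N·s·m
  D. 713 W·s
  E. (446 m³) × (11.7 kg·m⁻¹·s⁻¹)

Expand each in SI base units:
  A. J·s = N·m·s = kg·m²·s⁻¹
  B. [kg·m²] / [s] = kg·m²·s⁻¹
  C. N·m·s = kg·m·s⁻²·m·s = kg·m²·s⁻¹
  D. W·s = J·s⁻¹·s = kg·m²·s⁻²
  E. [m³] · [kg·m⁻¹·s⁻¹] = kg·m²·s⁻¹
All reduce to kg·m²·s⁻¹ except D., which is kg·m²·s⁻².

D.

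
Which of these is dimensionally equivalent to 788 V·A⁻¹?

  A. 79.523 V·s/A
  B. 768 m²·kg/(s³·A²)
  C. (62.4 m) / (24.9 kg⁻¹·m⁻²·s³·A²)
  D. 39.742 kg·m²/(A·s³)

B.

Reference: V·A⁻¹ = J·C⁻¹·A⁻¹ = kg·m²·s⁻³·A⁻².
Each option:
  A. V·s·A⁻¹ = J·C⁻¹·s·A⁻¹ = kg·m²·s⁻²·A⁻²
  B. kg·m²·s⁻³·A⁻²  ← same
  C. [m] / [kg⁻¹·m⁻²·s³·A²] = kg·m³·s⁻³·A⁻²
  D. kg·m²·s⁻³·A⁻¹
Only B. matches kg·m²·s⁻³·A⁻².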